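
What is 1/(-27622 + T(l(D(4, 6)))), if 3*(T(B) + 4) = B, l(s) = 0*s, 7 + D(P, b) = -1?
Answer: -1/27626 ≈ -3.6198e-5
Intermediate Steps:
D(P, b) = -8 (D(P, b) = -7 - 1 = -8)
l(s) = 0
T(B) = -4 + B/3
1/(-27622 + T(l(D(4, 6)))) = 1/(-27622 + (-4 + (⅓)*0)) = 1/(-27622 + (-4 + 0)) = 1/(-27622 - 4) = 1/(-27626) = -1/27626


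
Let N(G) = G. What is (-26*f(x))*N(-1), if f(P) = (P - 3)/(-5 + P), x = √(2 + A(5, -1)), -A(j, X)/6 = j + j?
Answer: 1898/83 - 52*I*√58/83 ≈ 22.867 - 4.7713*I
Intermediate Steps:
A(j, X) = -12*j (A(j, X) = -6*(j + j) = -12*j)
x = I*√58 (x = √(2 - 12*5) = √(2 - 60) = √(-58) = I*√58 ≈ 7.6158*I)
f(P) = (-3 + P)/(-5 + P)
(-26*f(x))*N(-1) = -26*(-3 + I*√58)/(-5 + I*√58)*(-1) = 26*(-3 + I*√58)/(-5 + I*√58)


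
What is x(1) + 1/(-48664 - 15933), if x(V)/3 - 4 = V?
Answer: 968954/64597 ≈ 15.000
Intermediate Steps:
x(V) = 12 + 3*V
x(1) + 1/(-48664 - 15933) = (12 + 3*1) + 1/(-48664 - 15933) = (12 + 3) + 1/(-64597) = 15 - 1/64597 = 968954/64597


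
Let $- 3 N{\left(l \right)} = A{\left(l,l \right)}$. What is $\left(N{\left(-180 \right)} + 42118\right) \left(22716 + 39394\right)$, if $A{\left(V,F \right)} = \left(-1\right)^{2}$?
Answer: $\frac{7847784830}{3} \approx 2.6159 \cdot 10^{9}$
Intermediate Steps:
$A{\left(V,F \right)} = 1$
$N{\left(l \right)} = - \frac{1}{3}$ ($N{\left(l \right)} = \left(- \frac{1}{3}\right) 1 = - \frac{1}{3}$)
$\left(N{\left(-180 \right)} + 42118\right) \left(22716 + 39394\right) = \left(- \frac{1}{3} + 42118\right) \left(22716 + 39394\right) = \frac{126353}{3} \cdot 62110 = \frac{7847784830}{3}$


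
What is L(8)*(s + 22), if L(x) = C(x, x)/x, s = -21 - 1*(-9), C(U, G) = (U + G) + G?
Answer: 30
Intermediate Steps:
C(U, G) = U + 2*G (C(U, G) = (G + U) + G = U + 2*G)
s = -12 (s = -21 + 9 = -12)
L(x) = 3 (L(x) = (x + 2*x)/x = (3*x)/x = 3)
L(8)*(s + 22) = 3*(-12 + 22) = 3*10 = 30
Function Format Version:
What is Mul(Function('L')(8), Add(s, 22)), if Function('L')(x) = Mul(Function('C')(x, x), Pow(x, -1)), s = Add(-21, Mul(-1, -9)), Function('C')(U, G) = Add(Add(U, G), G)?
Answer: 30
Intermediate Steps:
Function('C')(U, G) = Add(U, Mul(2, G)) (Function('C')(U, G) = Add(Add(G, U), G) = Add(U, Mul(2, G)))
s = -12 (s = Add(-21, 9) = -12)
Function('L')(x) = 3 (Function('L')(x) = Mul(Add(x, Mul(2, x)), Pow(x, -1)) = Mul(Mul(3, x), Pow(x, -1)) = 3)
Mul(Function('L')(8), Add(s, 22)) = Mul(3, Add(-12, 22)) = Mul(3, 10) = 30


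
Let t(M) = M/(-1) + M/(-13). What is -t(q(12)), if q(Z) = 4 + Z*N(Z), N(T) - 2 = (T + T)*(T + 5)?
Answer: 68936/13 ≈ 5302.8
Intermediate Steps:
N(T) = 2 + 2*T*(5 + T) (N(T) = 2 + (T + T)*(T + 5) = 2 + (2*T)*(5 + T) = 2 + 2*T*(5 + T))
q(Z) = 4 + Z*(2 + 2*Z**2 + 10*Z)
t(M) = -14*M/13 (t(M) = M*(-1) + M*(-1/13) = -M - M/13 = -14*M/13)
-t(q(12)) = -(-14)*(4 + 2*12*(1 + 12**2 + 5*12))/13 = -(-14)*(4 + 2*12*(1 + 144 + 60))/13 = -(-14)*(4 + 2*12*205)/13 = -(-14)*(4 + 4920)/13 = -(-14)*4924/13 = -1*(-68936/13) = 68936/13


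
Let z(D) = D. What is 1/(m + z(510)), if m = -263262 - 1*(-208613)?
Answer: -1/54139 ≈ -1.8471e-5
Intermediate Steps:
m = -54649 (m = -263262 + 208613 = -54649)
1/(m + z(510)) = 1/(-54649 + 510) = 1/(-54139) = -1/54139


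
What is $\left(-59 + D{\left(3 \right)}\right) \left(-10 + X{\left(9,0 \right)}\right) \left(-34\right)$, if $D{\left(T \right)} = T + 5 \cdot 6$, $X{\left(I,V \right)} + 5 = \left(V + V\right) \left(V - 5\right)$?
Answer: $-13260$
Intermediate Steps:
$X{\left(I,V \right)} = -5 + 2 V \left(-5 + V\right)$ ($X{\left(I,V \right)} = -5 + \left(V + V\right) \left(V - 5\right) = -5 + 2 V \left(-5 + V\right)$)
$D{\left(T \right)} = 30 + T$ ($D{\left(T \right)} = T + 30 = 30 + T$)
$\left(-59 + D{\left(3 \right)}\right) \left(-10 + X{\left(9,0 \right)}\right) \left(-34\right) = \left(-59 + \left(30 + 3\right)\right) \left(-10 - \left(5 - 2 \cdot 0^{2}\right)\right) \left(-34\right) = \left(-59 + 33\right) \left(-10 + \left(-5 + 0 + 2 \cdot 0\right)\right) \left(-34\right) = - 26 \left(-10 + \left(-5 + 0 + 0\right)\right) \left(-34\right) = - 26 \left(-10 - 5\right) \left(-34\right) = \left(-26\right) \left(-15\right) \left(-34\right) = 390 \left(-34\right) = -13260$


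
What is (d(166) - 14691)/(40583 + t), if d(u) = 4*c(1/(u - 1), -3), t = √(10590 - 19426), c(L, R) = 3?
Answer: -595717857/1646988725 + 1379826*I/1646988725 ≈ -0.3617 + 0.00083779*I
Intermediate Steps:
t = 94*I (t = √(-8836) = 94*I ≈ 94.0*I)
d(u) = 12 (d(u) = 4*3 = 12)
(d(166) - 14691)/(40583 + t) = (12 - 14691)/(40583 + 94*I) = -14679*(40583 - 94*I)/1646988725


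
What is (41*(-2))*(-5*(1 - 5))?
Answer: -1640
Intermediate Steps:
(41*(-2))*(-5*(1 - 5)) = -(-410)*(-4) = -82*20 = -1640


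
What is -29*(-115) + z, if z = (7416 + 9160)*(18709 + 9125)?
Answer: 461379719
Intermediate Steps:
z = 461376384 (z = 16576*27834 = 461376384)
-29*(-115) + z = -29*(-115) + 461376384 = 3335 + 461376384 = 461379719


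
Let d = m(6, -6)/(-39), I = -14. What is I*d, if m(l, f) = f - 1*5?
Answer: -154/39 ≈ -3.9487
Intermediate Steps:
m(l, f) = -5 + f (m(l, f) = f - 5 = -5 + f)
d = 11/39 (d = (-5 - 6)/(-39) = -11*(-1/39) = 11/39 ≈ 0.28205)
I*d = -14*11/39 = -154/39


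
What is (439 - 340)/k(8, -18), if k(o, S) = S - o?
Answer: -99/26 ≈ -3.8077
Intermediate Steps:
(439 - 340)/k(8, -18) = (439 - 340)/(-18 - 1*8) = 99/(-18 - 8) = 99/(-26) = -1/26*99 = -99/26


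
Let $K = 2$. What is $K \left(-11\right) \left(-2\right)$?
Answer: $44$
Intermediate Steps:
$K \left(-11\right) \left(-2\right) = 2 \left(-11\right) \left(-2\right) = \left(-22\right) \left(-2\right) = 44$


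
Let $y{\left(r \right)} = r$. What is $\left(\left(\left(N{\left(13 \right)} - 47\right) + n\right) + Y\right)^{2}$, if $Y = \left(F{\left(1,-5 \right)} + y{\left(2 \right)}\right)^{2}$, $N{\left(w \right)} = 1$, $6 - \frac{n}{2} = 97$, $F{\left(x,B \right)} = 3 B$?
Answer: $3481$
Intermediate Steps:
$n = -182$ ($n = 12 - 194 = -182$)
$Y = 169$ ($Y = \left(3 \left(-5\right) + 2\right)^{2} = \left(-15 + 2\right)^{2} = \left(-13\right)^{2} = 169$)
$\left(\left(\left(N{\left(13 \right)} - 47\right) + n\right) + Y\right)^{2} = \left(\left(\left(1 - 47\right) - 182\right) + 169\right)^{2} = \left(\left(-46 - 182\right) + 169\right)^{2} = \left(-228 + 169\right)^{2} = \left(-59\right)^{2} = 3481$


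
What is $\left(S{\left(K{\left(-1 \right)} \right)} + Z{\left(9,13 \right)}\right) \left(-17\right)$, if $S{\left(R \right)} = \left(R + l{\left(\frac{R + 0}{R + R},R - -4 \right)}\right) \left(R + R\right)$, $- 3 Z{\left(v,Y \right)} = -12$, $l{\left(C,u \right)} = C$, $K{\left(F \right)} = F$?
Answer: $-85$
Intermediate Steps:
$Z{\left(v,Y \right)} = 4$ ($Z{\left(v,Y \right)} = \left(- \frac{1}{3}\right) \left(-12\right) = 4$)
$S{\left(R \right)} = 2 R \left(\frac{1}{2} + R\right)$ ($S{\left(R \right)} = \left(R + \frac{R + 0}{R + R}\right) \left(R + R\right) = \left(R + \frac{R}{2 R}\right) 2 R = \left(R + R \frac{1}{2 R}\right) 2 R = \left(R + \frac{1}{2}\right) 2 R = \left(\frac{1}{2} + R\right) 2 R = 2 R \left(\frac{1}{2} + R\right)$)
$\left(S{\left(K{\left(-1 \right)} \right)} + Z{\left(9,13 \right)}\right) \left(-17\right) = \left(- (1 + 2 \left(-1\right)) + 4\right) \left(-17\right) = \left(- (1 - 2) + 4\right) \left(-17\right) = \left(\left(-1\right) \left(-1\right) + 4\right) \left(-17\right) = \left(1 + 4\right) \left(-17\right) = 5 \left(-17\right) = -85$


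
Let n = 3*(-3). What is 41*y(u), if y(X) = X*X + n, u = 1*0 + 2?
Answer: -205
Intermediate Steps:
n = -9
u = 2 (u = 0 + 2 = 2)
y(X) = -9 + X² (y(X) = X*X - 9 = X² - 9 = -9 + X²)
41*y(u) = 41*(-9 + 2²) = 41*(-9 + 4) = 41*(-5) = -205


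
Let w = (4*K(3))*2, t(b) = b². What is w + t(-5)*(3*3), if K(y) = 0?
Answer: 225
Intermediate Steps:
w = 0 (w = (4*0)*2 = 0*2 = 0)
w + t(-5)*(3*3) = 0 + (-5)²*(3*3) = 0 + 25*9 = 0 + 225 = 225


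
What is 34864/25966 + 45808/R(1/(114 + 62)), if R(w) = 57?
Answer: 595718888/740031 ≈ 804.99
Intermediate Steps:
34864/25966 + 45808/R(1/(114 + 62)) = 34864/25966 + 45808/57 = 34864*(1/25966) + 45808*(1/57) = 17432/12983 + 45808/57 = 595718888/740031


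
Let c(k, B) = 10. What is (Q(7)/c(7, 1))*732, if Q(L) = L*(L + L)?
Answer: 35868/5 ≈ 7173.6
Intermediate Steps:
Q(L) = 2*L**2 (Q(L) = L*(2*L) = 2*L**2)
(Q(7)/c(7, 1))*732 = ((2*7**2)/10)*732 = ((2*49)*(1/10))*732 = (98*(1/10))*732 = (49/5)*732 = 35868/5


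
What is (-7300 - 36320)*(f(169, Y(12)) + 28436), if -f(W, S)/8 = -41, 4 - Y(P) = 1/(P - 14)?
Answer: -1254685680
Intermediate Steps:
Y(P) = 4 - 1/(-14 + P) (Y(P) = 4 - 1/(P - 14) = 4 - 1/(-14 + P))
f(W, S) = 328 (f(W, S) = -8*(-41) = 328)
(-7300 - 36320)*(f(169, Y(12)) + 28436) = (-7300 - 36320)*(328 + 28436) = -43620*28764 = -1254685680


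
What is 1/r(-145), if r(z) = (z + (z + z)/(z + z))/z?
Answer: 145/144 ≈ 1.0069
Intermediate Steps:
r(z) = (1 + z)/z (r(z) = (z + (2*z)/((2*z)))/z = (z + (2*z)*(1/(2*z)))/z = (z + 1)/z = (1 + z)/z)
1/r(-145) = 1/((1 - 145)/(-145)) = 1/(-1/145*(-144)) = 1/(144/145) = 145/144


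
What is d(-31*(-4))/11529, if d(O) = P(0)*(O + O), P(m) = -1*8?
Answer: -1984/11529 ≈ -0.17209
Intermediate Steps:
P(m) = -8
d(O) = -16*O (d(O) = -8*(O + O) = -16*O)
d(-31*(-4))/11529 = -(-496)*(-4)/11529 = -16*124*(1/11529) = -1984*1/11529 = -1984/11529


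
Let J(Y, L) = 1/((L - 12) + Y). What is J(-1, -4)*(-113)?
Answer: 113/17 ≈ 6.6471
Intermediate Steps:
J(Y, L) = 1/(-12 + L + Y) (J(Y, L) = 1/((-12 + L) + Y) = 1/(-12 + L + Y))
J(-1, -4)*(-113) = -113/(-12 - 4 - 1) = -113/(-17) = -1/17*(-113) = 113/17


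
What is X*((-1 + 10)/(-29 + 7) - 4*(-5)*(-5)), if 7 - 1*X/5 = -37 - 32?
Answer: -419710/11 ≈ -38155.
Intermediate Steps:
X = 380 (X = 35 - 5*(-37 - 32) = 35 - 5*(-69) = 35 + 345 = 380)
X*((-1 + 10)/(-29 + 7) - 4*(-5)*(-5)) = 380*((-1 + 10)/(-29 + 7) - 4*(-5)*(-5)) = 380*(9/(-22) + 20*(-5)) = 380*(9*(-1/22) - 100) = 380*(-9/22 - 100) = 380*(-2209/22) = -419710/11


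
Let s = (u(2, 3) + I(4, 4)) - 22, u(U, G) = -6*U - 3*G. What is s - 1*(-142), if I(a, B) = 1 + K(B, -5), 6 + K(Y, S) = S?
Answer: 89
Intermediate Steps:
K(Y, S) = -6 + S
I(a, B) = -10 (I(a, B) = 1 + (-6 - 5) = 1 - 11 = -10)
s = -53 (s = ((-6*2 - 3*3) - 10) - 22 = ((-12 - 9) - 10) - 22 = (-21 - 10) - 22 = -31 - 22 = -53)
s - 1*(-142) = -53 - 1*(-142) = -53 + 142 = 89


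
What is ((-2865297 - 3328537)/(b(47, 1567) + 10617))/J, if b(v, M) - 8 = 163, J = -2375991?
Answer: 3096917/12816095454 ≈ 0.00024164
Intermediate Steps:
b(v, M) = 171 (b(v, M) = 8 + 163 = 171)
((-2865297 - 3328537)/(b(47, 1567) + 10617))/J = ((-2865297 - 3328537)/(171 + 10617))/(-2375991) = -6193834/10788*(-1/2375991) = -6193834*1/10788*(-1/2375991) = -3096917/5394*(-1/2375991) = 3096917/12816095454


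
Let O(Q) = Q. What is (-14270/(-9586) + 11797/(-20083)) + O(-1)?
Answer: -9508635/96257819 ≈ -0.098783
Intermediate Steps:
(-14270/(-9586) + 11797/(-20083)) + O(-1) = (-14270/(-9586) + 11797/(-20083)) - 1 = (-14270*(-1/9586) + 11797*(-1/20083)) - 1 = (7135/4793 - 11797/20083) - 1 = 86749184/96257819 - 1 = -9508635/96257819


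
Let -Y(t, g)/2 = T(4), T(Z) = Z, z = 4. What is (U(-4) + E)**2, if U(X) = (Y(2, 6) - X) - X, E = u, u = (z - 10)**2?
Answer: 1296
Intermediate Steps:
Y(t, g) = -8 (Y(t, g) = -2*4 = -8)
u = 36 (u = (4 - 10)**2 = (-6)**2 = 36)
E = 36
U(X) = -8 - 2*X (U(X) = (-8 - X) - X = -8 - 2*X)
(U(-4) + E)**2 = ((-8 - 2*(-4)) + 36)**2 = ((-8 + 8) + 36)**2 = (0 + 36)**2 = 36**2 = 1296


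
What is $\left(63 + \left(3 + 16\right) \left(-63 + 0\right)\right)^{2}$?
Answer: $1285956$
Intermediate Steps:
$\left(63 + \left(3 + 16\right) \left(-63 + 0\right)\right)^{2} = \left(63 + 19 \left(-63\right)\right)^{2} = \left(63 - 1197\right)^{2} = \left(-1134\right)^{2} = 1285956$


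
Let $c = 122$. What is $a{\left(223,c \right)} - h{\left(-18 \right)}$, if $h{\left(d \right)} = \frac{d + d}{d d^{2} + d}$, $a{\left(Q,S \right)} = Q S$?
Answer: $\frac{8841948}{325} \approx 27206.0$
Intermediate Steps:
$h{\left(d \right)} = \frac{2 d}{d + d^{3}}$ ($h{\left(d \right)} = \frac{2 d}{d^{3} + d} = \frac{2 d}{d + d^{3}}$)
$a{\left(223,c \right)} - h{\left(-18 \right)} = 223 \cdot 122 - \frac{2}{1 + \left(-18\right)^{2}} = 27206 - \frac{2}{1 + 324} = 27206 - \frac{2}{325} = \frac{8841948}{325}$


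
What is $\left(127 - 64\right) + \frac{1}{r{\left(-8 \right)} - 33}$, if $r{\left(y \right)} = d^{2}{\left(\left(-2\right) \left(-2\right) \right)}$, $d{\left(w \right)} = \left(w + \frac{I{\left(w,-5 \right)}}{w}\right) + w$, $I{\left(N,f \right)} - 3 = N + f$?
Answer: $\frac{9895}{157} \approx 63.025$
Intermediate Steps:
$I{\left(N,f \right)} = 3 + N + f$ ($I{\left(N,f \right)} = 3 + \left(N + f\right) = 3 + N + f$)
$d{\left(w \right)} = 2 w + \frac{-2 + w}{w}$ ($d{\left(w \right)} = \left(w + \frac{3 + w - 5}{w}\right) + w = \left(w + \frac{-2 + w}{w}\right) + w = 2 w + \frac{-2 + w}{w}$)
$r{\left(y \right)} = \frac{289}{4}$ ($r{\left(y \right)} = \left(1 - \frac{2}{\left(-2\right) \left(-2\right)} + 2 \left(\left(-2\right) \left(-2\right)\right)\right)^{2} = \left(1 - \frac{2}{4} + 2 \cdot 4\right)^{2} = \left(1 - \frac{1}{2} + 8\right)^{2} = \left(\frac{17}{2}\right)^{2} = \frac{289}{4}$)
$\left(127 - 64\right) + \frac{1}{r{\left(-8 \right)} - 33} = \left(127 - 64\right) + \frac{1}{\frac{289}{4} - 33} = 63 + \frac{1}{\frac{157}{4}} = 63 + \frac{4}{157} = \frac{9895}{157}$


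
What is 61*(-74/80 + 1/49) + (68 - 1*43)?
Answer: -59153/1960 ≈ -30.180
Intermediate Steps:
61*(-74/80 + 1/49) + (68 - 1*43) = 61*(-74*1/80 + 1*(1/49)) + (68 - 43) = 61*(-37/40 + 1/49) + 25 = 61*(-1773/1960) + 25 = -108153/1960 + 25 = -59153/1960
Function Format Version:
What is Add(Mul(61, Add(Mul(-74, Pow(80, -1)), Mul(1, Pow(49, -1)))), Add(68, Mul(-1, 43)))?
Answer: Rational(-59153, 1960) ≈ -30.180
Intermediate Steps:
Add(Mul(61, Add(Mul(-74, Pow(80, -1)), Mul(1, Pow(49, -1)))), Add(68, Mul(-1, 43))) = Add(Mul(61, Add(Mul(-74, Rational(1, 80)), Mul(1, Rational(1, 49)))), Add(68, -43)) = Add(Mul(61, Add(Rational(-37, 40), Rational(1, 49))), 25) = Add(Mul(61, Rational(-1773, 1960)), 25) = Add(Rational(-108153, 1960), 25) = Rational(-59153, 1960)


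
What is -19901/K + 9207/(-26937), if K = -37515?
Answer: 516728/2738595 ≈ 0.18868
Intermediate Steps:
-19901/K + 9207/(-26937) = -19901/(-37515) + 9207/(-26937) = -19901*(-1/37515) + 9207*(-1/26937) = 19901/37515 - 1023/2993 = 516728/2738595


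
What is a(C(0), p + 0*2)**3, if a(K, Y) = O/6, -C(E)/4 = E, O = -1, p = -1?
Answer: -1/216 ≈ -0.0046296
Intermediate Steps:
C(E) = -4*E
a(K, Y) = -1/6
a(C(0), p + 0*2)**3 = (-1/6)**3 = -1/216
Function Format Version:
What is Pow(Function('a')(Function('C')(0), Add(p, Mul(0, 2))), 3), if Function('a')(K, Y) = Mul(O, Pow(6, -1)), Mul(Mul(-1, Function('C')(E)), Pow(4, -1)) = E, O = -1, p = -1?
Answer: Rational(-1, 216) ≈ -0.0046296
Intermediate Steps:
Function('C')(E) = Mul(-4, E)
Function('a')(K, Y) = Rational(-1, 6) (Function('a')(K, Y) = Mul(-1, Pow(6, -1)) = Mul(-1, Rational(1, 6)) = Rational(-1, 6))
Pow(Function('a')(Function('C')(0), Add(p, Mul(0, 2))), 3) = Pow(Rational(-1, 6), 3) = Rational(-1, 216)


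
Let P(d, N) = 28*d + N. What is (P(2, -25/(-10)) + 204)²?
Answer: 275625/4 ≈ 68906.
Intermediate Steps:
P(d, N) = N + 28*d
(P(2, -25/(-10)) + 204)² = ((-25/(-10) + 28*2) + 204)² = ((-25*(-⅒) + 56) + 204)² = ((5/2 + 56) + 204)² = (117/2 + 204)² = (525/2)² = 275625/4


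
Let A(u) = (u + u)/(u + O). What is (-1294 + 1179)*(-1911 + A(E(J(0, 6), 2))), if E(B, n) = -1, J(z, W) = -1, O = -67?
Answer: 7471895/34 ≈ 2.1976e+5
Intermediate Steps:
A(u) = 2*u/(-67 + u) (A(u) = (u + u)/(u - 67) = (2*u)/(-67 + u) = 2*u/(-67 + u))
(-1294 + 1179)*(-1911 + A(E(J(0, 6), 2))) = (-1294 + 1179)*(-1911 + 2*(-1)/(-67 - 1)) = -115*(-1911 + 2*(-1)/(-68)) = -115*(-1911 + 2*(-1)*(-1/68)) = -115*(-1911 + 1/34) = -115*(-64973/34) = 7471895/34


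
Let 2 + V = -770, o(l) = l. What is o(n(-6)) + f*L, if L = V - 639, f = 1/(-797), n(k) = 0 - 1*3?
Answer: -980/797 ≈ -1.2296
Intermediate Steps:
n(k) = -3 (n(k) = 0 - 3 = -3)
V = -772 (V = -2 - 770 = -772)
f = -1/797 ≈ -0.0012547
L = -1411 (L = -772 - 639 = -1411)
o(n(-6)) + f*L = -3 - 1/797*(-1411) = -3 + 1411/797 = -980/797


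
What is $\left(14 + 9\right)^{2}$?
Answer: $529$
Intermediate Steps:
$\left(14 + 9\right)^{2} = 23^{2} = 529$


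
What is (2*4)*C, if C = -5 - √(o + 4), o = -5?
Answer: -40 - 8*I ≈ -40.0 - 8.0*I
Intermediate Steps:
C = -5 - I (C = -5 - √(-5 + 4) = -5 - √(-1) = -5 - I ≈ -5.0 - 1.0*I)
(2*4)*C = (2*4)*(-5 - I) = 8*(-5 - I) = -40 - 8*I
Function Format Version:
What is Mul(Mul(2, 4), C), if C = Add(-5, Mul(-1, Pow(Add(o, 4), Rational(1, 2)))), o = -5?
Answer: Add(-40, Mul(-8, I)) ≈ Add(-40.000, Mul(-8.0000, I))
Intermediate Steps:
C = Add(-5, Mul(-1, I)) (C = Add(-5, Mul(-1, Pow(Add(-5, 4), Rational(1, 2)))) = Add(-5, Mul(-1, Pow(-1, Rational(1, 2)))) = Add(-5, Mul(-1, I)) ≈ Add(-5.0000, Mul(-1.0000, I)))
Mul(Mul(2, 4), C) = Mul(Mul(2, 4), Add(-5, Mul(-1, I))) = Mul(8, Add(-5, Mul(-1, I))) = Add(-40, Mul(-8, I))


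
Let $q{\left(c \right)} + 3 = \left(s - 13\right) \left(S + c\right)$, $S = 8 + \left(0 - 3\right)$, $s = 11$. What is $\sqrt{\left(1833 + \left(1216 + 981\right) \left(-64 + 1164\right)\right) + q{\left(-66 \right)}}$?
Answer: $2 \sqrt{604663} \approx 1555.2$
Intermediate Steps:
$S = 5$ ($S = 8 - 3 = 5$)
$q{\left(c \right)} = -13 - 2 c$ ($q{\left(c \right)} = -3 + \left(11 - 13\right) \left(5 + c\right) = -3 - 2 \left(5 + c\right) = -3 - \left(10 + 2 c\right) = -13 - 2 c$)
$\sqrt{\left(1833 + \left(1216 + 981\right) \left(-64 + 1164\right)\right) + q{\left(-66 \right)}} = \sqrt{\left(1833 + \left(1216 + 981\right) \left(-64 + 1164\right)\right) - -119} = \sqrt{\left(1833 + 2197 \cdot 1100\right) + \left(-13 + 132\right)} = \sqrt{\left(1833 + 2416700\right) + 119} = \sqrt{2418533 + 119} = \sqrt{2418652} = 2 \sqrt{604663}$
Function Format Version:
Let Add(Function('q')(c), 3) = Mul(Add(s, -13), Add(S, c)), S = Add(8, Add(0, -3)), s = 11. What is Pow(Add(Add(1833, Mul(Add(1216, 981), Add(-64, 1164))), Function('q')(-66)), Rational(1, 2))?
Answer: Mul(2, Pow(604663, Rational(1, 2))) ≈ 1555.2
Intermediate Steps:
S = 5 (S = Add(8, -3) = 5)
Function('q')(c) = Add(-13, Mul(-2, c)) (Function('q')(c) = Add(-3, Mul(Add(11, -13), Add(5, c))) = Add(-3, Mul(-2, Add(5, c))) = Add(-3, Add(-10, Mul(-2, c))) = Add(-13, Mul(-2, c)))
Pow(Add(Add(1833, Mul(Add(1216, 981), Add(-64, 1164))), Function('q')(-66)), Rational(1, 2)) = Pow(Add(Add(1833, Mul(Add(1216, 981), Add(-64, 1164))), Add(-13, Mul(-2, -66))), Rational(1, 2)) = Pow(Add(Add(1833, Mul(2197, 1100)), Add(-13, 132)), Rational(1, 2)) = Pow(Add(Add(1833, 2416700), 119), Rational(1, 2)) = Pow(Add(2418533, 119), Rational(1, 2)) = Pow(2418652, Rational(1, 2)) = Mul(2, Pow(604663, Rational(1, 2)))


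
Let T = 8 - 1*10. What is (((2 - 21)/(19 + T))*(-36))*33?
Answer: 22572/17 ≈ 1327.8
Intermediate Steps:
T = -2 (T = 8 - 10 = -2)
(((2 - 21)/(19 + T))*(-36))*33 = (((2 - 21)/(19 - 2))*(-36))*33 = (-19/17*(-36))*33 = (-19*1/17*(-36))*33 = -19/17*(-36)*33 = (684/17)*33 = 22572/17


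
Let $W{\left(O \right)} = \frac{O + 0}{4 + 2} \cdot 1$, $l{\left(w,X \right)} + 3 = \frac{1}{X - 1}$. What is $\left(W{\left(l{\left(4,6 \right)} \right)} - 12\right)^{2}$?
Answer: $\frac{34969}{225} \approx 155.42$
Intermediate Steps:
$l{\left(w,X \right)} = -3 + \frac{1}{-1 + X}$ ($l{\left(w,X \right)} = -3 + \frac{1}{X - 1} = -3 + \frac{1}{-1 + X}$)
$W{\left(O \right)} = \frac{O}{6}$ ($W{\left(O \right)} = \frac{O}{6} \cdot 1 = \frac{O}{6}$)
$\left(W{\left(l{\left(4,6 \right)} \right)} - 12\right)^{2} = \left(\frac{\frac{1}{-1 + 6} \left(4 - 18\right)}{6} - 12\right)^{2} = \left(\frac{\frac{1}{5} \left(4 - 18\right)}{6} - 12\right)^{2} = \left(\frac{\frac{1}{5} \left(-14\right)}{6} - 12\right)^{2} = \left(\frac{1}{6} \left(- \frac{14}{5}\right) - 12\right)^{2} = \left(- \frac{7}{15} - 12\right)^{2} = \left(- \frac{187}{15}\right)^{2} = \frac{34969}{225}$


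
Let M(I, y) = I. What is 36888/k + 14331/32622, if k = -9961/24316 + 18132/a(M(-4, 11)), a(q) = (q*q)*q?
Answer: -38882720715641/300078371174 ≈ -129.58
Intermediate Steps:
a(q) = q³ (a(q) = q²*q = q³)
k = -27595951/97264 (k = -9961/24316 + 18132/((-4)³) = -9961*1/24316 + 18132/(-64) = -9961/24316 + 18132*(-1/64) = -9961/24316 - 4533/16 = -27595951/97264 ≈ -283.72)
36888/k + 14331/32622 = 36888/(-27595951/97264) + 14331/32622 = 36888*(-97264/27595951) + 14331*(1/32622) = -3587874432/27595951 + 4777/10874 = -38882720715641/300078371174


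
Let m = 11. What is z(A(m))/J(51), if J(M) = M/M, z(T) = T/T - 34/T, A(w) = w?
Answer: -23/11 ≈ -2.0909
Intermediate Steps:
z(T) = 1 - 34/T
J(M) = 1
z(A(m))/J(51) = ((-34 + 11)/11)/1 = ((1/11)*(-23))*1 = -23/11*1 = -23/11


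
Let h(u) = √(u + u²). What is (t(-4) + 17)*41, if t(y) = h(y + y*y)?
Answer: 697 + 82*√39 ≈ 1209.1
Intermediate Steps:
t(y) = √((y + y²)*(1 + y + y²)) (t(y) = √((y + y*y)*(1 + (y + y*y))) = √((y + y²)*(1 + (y + y²))) = √((y + y²)*(1 + y + y²)))
(t(-4) + 17)*41 = (√(-4*(1 - 4)*(1 - 4*(1 - 4))) + 17)*41 = (√(-4*(-3)*(1 - 4*(-3))) + 17)*41 = (√(-4*(-3)*(1 + 12)) + 17)*41 = (√(-4*(-3)*13) + 17)*41 = (√156 + 17)*41 = (2*√39 + 17)*41 = (17 + 2*√39)*41 = 697 + 82*√39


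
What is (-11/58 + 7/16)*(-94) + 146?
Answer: 28467/232 ≈ 122.70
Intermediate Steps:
(-11/58 + 7/16)*(-94) + 146 = (115/464)*(-94) + 146 = -5405/232 + 146 = 28467/232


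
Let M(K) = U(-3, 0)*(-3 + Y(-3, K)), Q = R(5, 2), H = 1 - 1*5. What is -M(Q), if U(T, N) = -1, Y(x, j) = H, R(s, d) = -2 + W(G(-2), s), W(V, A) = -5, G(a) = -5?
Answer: -7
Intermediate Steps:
R(s, d) = -7 (R(s, d) = -2 - 5 = -7)
H = -4 (H = 1 - 5 = -4)
Y(x, j) = -4
Q = -7
M(K) = 7 (M(K) = -(-3 - 4) = -1*(-7) = 7)
-M(Q) = -1*7 = -7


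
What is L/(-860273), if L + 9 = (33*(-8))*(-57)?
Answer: -15039/860273 ≈ -0.017482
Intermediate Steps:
L = 15039 (L = -9 + (33*(-8))*(-57) = -9 - 264*(-57) = -9 + 15048 = 15039)
L/(-860273) = 15039/(-860273) = 15039*(-1/860273) = -15039/860273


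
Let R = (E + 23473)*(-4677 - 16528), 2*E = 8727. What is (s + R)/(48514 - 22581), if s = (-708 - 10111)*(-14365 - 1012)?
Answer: -847818439/51866 ≈ -16346.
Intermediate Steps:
E = 8727/2 (E = (1/2)*8727 = 8727/2 ≈ 4363.5)
s = 166363763 (s = -10819*(-15377) = 166363763)
R = -1180545965/2 (R = (8727/2 + 23473)*(-4677 - 16528) = (55673/2)*(-21205) = -1180545965/2 ≈ -5.9027e+8)
(s + R)/(48514 - 22581) = (166363763 - 1180545965/2)/(48514 - 22581) = -847818439/2/25933 = -847818439/2*1/25933 = -847818439/51866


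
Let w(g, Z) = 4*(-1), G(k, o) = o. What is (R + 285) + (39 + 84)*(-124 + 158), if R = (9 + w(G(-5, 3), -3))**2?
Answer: 4492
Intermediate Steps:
w(g, Z) = -4
R = 25 (R = (9 - 4)**2 = 5**2 = 25)
(R + 285) + (39 + 84)*(-124 + 158) = (25 + 285) + (39 + 84)*(-124 + 158) = 310 + 123*34 = 310 + 4182 = 4492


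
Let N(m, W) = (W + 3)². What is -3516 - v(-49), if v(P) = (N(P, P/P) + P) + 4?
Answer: -3487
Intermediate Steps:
N(m, W) = (3 + W)²
v(P) = 20 + P (v(P) = ((3 + P/P)² + P) + 4 = ((3 + 1)² + P) + 4 = (4² + P) + 4 = (16 + P) + 4 = 20 + P)
-3516 - v(-49) = -3516 - (20 - 49) = -3516 - 1*(-29) = -3516 + 29 = -3487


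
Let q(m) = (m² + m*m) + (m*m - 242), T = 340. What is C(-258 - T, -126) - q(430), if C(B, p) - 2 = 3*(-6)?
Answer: -554474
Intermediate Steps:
C(B, p) = -16 (C(B, p) = 2 + 3*(-6) = 2 - 18 = -16)
q(m) = -242 + 3*m² (q(m) = (m² + m²) + (m² - 242) = 2*m² + (-242 + m²) = -242 + 3*m²)
C(-258 - T, -126) - q(430) = -16 - (-242 + 3*430²) = -16 - (-242 + 3*184900) = -16 - (-242 + 554700) = -16 - 1*554458 = -16 - 554458 = -554474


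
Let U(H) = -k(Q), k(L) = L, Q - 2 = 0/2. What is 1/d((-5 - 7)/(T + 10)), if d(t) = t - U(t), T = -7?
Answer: -1/2 ≈ -0.50000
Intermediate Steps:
Q = 2 (Q = 2 + 0/2 = 2 + 0*(1/2) = 2 + 0 = 2)
U(H) = -2 (U(H) = -1*2 = -2)
d(t) = 2 + t (d(t) = t - 1*(-2) = t + 2 = 2 + t)
1/d((-5 - 7)/(T + 10)) = 1/(2 + (-5 - 7)/(-7 + 10)) = 1/(2 - 12/3) = 1/(2 - 12*1/3) = 1/(2 - 4) = 1/(-2) = -1/2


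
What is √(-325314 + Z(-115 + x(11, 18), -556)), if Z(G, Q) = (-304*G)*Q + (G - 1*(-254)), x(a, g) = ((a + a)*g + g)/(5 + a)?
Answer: I*√246230610/4 ≈ 3922.9*I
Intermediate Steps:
x(a, g) = (g + 2*a*g)/(5 + a) (x(a, g) = ((2*a)*g + g)/(5 + a) = (2*a*g + g)/(5 + a) = (g + 2*a*g)/(5 + a))
Z(G, Q) = 254 + G - 304*G*Q (Z(G, Q) = -304*G*Q + (G + 254) = -304*G*Q + (254 + G) = 254 + G - 304*G*Q)
√(-325314 + Z(-115 + x(11, 18), -556)) = √(-325314 + (254 + (-115 + 18*(1 + 2*11)/(5 + 11)) - 304*(-115 + 18*(1 + 2*11)/(5 + 11))*(-556))) = √(-325314 + (254 + (-115 + 18*(1 + 22)/16) - 304*(-115 + 18*(1 + 22)/16)*(-556))) = √(-325314 + (254 + (-115 + 18*(1/16)*23) - 304*(-115 + 18*(1/16)*23)*(-556))) = √(-325314 + (254 + (-115 + 207/8) - 304*(-115 + 207/8)*(-556))) = √(-325314 + (254 - 713/8 - 304*(-713/8)*(-556))) = √(-325314 + (254 - 713/8 - 15064264)) = √(-325314 - 120512793/8) = √(-123115305/8) = I*√246230610/4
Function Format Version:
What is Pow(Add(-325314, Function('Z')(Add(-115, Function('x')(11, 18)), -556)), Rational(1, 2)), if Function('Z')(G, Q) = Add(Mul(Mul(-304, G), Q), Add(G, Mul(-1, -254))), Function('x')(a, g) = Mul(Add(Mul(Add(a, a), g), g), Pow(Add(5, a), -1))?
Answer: Mul(Rational(1, 4), I, Pow(246230610, Rational(1, 2))) ≈ Mul(3922.9, I)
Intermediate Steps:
Function('x')(a, g) = Mul(Pow(Add(5, a), -1), Add(g, Mul(2, a, g))) (Function('x')(a, g) = Mul(Add(Mul(Mul(2, a), g), g), Pow(Add(5, a), -1)) = Mul(Add(Mul(2, a, g), g), Pow(Add(5, a), -1)) = Mul(Add(g, Mul(2, a, g)), Pow(Add(5, a), -1)) = Mul(Pow(Add(5, a), -1), Add(g, Mul(2, a, g))))
Function('Z')(G, Q) = Add(254, G, Mul(-304, G, Q)) (Function('Z')(G, Q) = Add(Mul(-304, G, Q), Add(G, 254)) = Add(Mul(-304, G, Q), Add(254, G)) = Add(254, G, Mul(-304, G, Q)))
Pow(Add(-325314, Function('Z')(Add(-115, Function('x')(11, 18)), -556)), Rational(1, 2)) = Pow(Add(-325314, Add(254, Add(-115, Mul(18, Pow(Add(5, 11), -1), Add(1, Mul(2, 11)))), Mul(-304, Add(-115, Mul(18, Pow(Add(5, 11), -1), Add(1, Mul(2, 11)))), -556))), Rational(1, 2)) = Pow(Add(-325314, Add(254, Add(-115, Mul(18, Pow(16, -1), Add(1, 22))), Mul(-304, Add(-115, Mul(18, Pow(16, -1), Add(1, 22))), -556))), Rational(1, 2)) = Pow(Add(-325314, Add(254, Add(-115, Mul(18, Rational(1, 16), 23)), Mul(-304, Add(-115, Mul(18, Rational(1, 16), 23)), -556))), Rational(1, 2)) = Pow(Add(-325314, Add(254, Add(-115, Rational(207, 8)), Mul(-304, Add(-115, Rational(207, 8)), -556))), Rational(1, 2)) = Pow(Add(-325314, Add(254, Rational(-713, 8), Mul(-304, Rational(-713, 8), -556))), Rational(1, 2)) = Pow(Add(-325314, Add(254, Rational(-713, 8), -15064264)), Rational(1, 2)) = Pow(Add(-325314, Rational(-120512793, 8)), Rational(1, 2)) = Pow(Rational(-123115305, 8), Rational(1, 2)) = Mul(Rational(1, 4), I, Pow(246230610, Rational(1, 2)))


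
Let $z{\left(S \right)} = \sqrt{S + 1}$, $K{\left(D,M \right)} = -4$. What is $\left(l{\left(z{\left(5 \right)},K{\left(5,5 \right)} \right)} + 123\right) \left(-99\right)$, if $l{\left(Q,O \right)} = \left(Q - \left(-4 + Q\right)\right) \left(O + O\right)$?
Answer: $-9009$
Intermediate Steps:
$z{\left(S \right)} = \sqrt{1 + S}$
$l{\left(Q,O \right)} = 8 O$ ($l{\left(Q,O \right)} = 4 \cdot 2 O = 8 O$)
$\left(l{\left(z{\left(5 \right)},K{\left(5,5 \right)} \right)} + 123\right) \left(-99\right) = \left(8 \left(-4\right) + 123\right) \left(-99\right) = \left(-32 + 123\right) \left(-99\right) = 91 \left(-99\right) = -9009$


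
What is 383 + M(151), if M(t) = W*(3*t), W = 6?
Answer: 3101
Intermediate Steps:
M(t) = 18*t (M(t) = 6*(3*t) = 18*t)
383 + M(151) = 383 + 18*151 = 383 + 2718 = 3101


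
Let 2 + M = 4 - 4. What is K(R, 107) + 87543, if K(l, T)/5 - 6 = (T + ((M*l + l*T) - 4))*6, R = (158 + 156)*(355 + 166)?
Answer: 515411763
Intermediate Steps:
M = -2 (M = -2 + (4 - 4) = -2 + 0 = -2)
R = 163594 (R = 314*521 = 163594)
K(l, T) = -90 - 60*l + 30*T + 30*T*l (K(l, T) = 30 + 5*((T + ((-2*l + l*T) - 4))*6) = 30 + 5*((T + ((-2*l + T*l) - 4))*6) = 30 + 5*((T + (-4 - 2*l + T*l))*6) = 30 + 5*((-4 + T - 2*l + T*l)*6) = 30 + 5*(-24 - 12*l + 6*T + 6*T*l) = 30 + (-120 - 60*l + 30*T + 30*T*l) = -90 - 60*l + 30*T + 30*T*l)
K(R, 107) + 87543 = (-90 - 60*163594 + 30*107 + 30*107*163594) + 87543 = (-90 - 9815640 + 3210 + 525136740) + 87543 = 515324220 + 87543 = 515411763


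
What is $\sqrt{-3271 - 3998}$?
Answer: $i \sqrt{7269} \approx 85.258 i$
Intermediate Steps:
$\sqrt{-3271 - 3998} = \sqrt{-7269} = i \sqrt{7269}$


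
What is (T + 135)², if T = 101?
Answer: 55696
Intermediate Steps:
(T + 135)² = (101 + 135)² = 236² = 55696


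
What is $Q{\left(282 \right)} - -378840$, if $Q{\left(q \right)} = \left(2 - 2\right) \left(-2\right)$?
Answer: $378840$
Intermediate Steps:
$Q{\left(q \right)} = 0$ ($Q{\left(q \right)} = 0 \left(-2\right) = 0$)
$Q{\left(282 \right)} - -378840 = 0 - -378840 = 0 + 378840 = 378840$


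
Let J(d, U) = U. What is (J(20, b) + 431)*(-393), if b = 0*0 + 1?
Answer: -169776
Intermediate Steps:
b = 1 (b = 0 + 1 = 1)
(J(20, b) + 431)*(-393) = (1 + 431)*(-393) = 432*(-393) = -169776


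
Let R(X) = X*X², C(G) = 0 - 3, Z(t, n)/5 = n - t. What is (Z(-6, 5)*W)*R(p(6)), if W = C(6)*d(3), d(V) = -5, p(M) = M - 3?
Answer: 22275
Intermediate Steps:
p(M) = -3 + M
Z(t, n) = -5*t + 5*n (Z(t, n) = 5*(n - t) = -5*t + 5*n)
C(G) = -3
R(X) = X³
W = 15 (W = -3*(-5) = 15)
(Z(-6, 5)*W)*R(p(6)) = ((-5*(-6) + 5*5)*15)*(-3 + 6)³ = ((30 + 25)*15)*3³ = (55*15)*27 = 825*27 = 22275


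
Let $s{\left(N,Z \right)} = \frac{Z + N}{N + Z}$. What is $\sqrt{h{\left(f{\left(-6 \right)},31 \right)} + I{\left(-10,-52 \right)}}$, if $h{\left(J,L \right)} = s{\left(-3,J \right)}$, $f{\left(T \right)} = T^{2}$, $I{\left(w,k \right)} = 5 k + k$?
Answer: $i \sqrt{311} \approx 17.635 i$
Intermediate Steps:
$I{\left(w,k \right)} = 6 k$
$s{\left(N,Z \right)} = 1$ ($s{\left(N,Z \right)} = \frac{N + Z}{N + Z} = 1$)
$h{\left(J,L \right)} = 1$
$\sqrt{h{\left(f{\left(-6 \right)},31 \right)} + I{\left(-10,-52 \right)}} = \sqrt{1 + 6 \left(-52\right)} = \sqrt{1 - 312} = \sqrt{-311} = i \sqrt{311}$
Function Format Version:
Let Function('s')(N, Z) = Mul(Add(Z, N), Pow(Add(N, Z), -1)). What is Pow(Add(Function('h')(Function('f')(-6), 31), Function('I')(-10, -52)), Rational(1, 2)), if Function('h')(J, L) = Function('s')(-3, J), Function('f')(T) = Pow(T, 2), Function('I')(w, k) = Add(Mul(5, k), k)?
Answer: Mul(I, Pow(311, Rational(1, 2))) ≈ Mul(17.635, I)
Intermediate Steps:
Function('I')(w, k) = Mul(6, k)
Function('s')(N, Z) = 1 (Function('s')(N, Z) = Mul(Add(N, Z), Pow(Add(N, Z), -1)) = 1)
Function('h')(J, L) = 1
Pow(Add(Function('h')(Function('f')(-6), 31), Function('I')(-10, -52)), Rational(1, 2)) = Pow(Add(1, Mul(6, -52)), Rational(1, 2)) = Pow(Add(1, -312), Rational(1, 2)) = Pow(-311, Rational(1, 2)) = Mul(I, Pow(311, Rational(1, 2)))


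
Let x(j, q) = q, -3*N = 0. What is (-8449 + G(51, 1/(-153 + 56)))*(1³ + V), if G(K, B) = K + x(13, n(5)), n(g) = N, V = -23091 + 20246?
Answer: 23883912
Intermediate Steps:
V = -2845
N = 0 (N = -⅓*0 = 0)
n(g) = 0
G(K, B) = K (G(K, B) = K + 0 = K)
(-8449 + G(51, 1/(-153 + 56)))*(1³ + V) = (-8449 + 51)*(1³ - 2845) = -8398*(1 - 2845) = -8398*(-2844) = 23883912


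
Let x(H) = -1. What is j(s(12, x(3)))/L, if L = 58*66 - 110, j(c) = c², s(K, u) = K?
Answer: 72/1859 ≈ 0.038731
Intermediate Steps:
L = 3718 (L = 3828 - 110 = 3718)
j(s(12, x(3)))/L = 12²/3718 = 144*(1/3718) = 72/1859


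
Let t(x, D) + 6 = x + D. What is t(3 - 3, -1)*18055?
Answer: -126385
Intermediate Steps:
t(x, D) = -6 + D + x (t(x, D) = -6 + (x + D) = -6 + (D + x) = -6 + D + x)
t(3 - 3, -1)*18055 = (-6 - 1 + (3 - 3))*18055 = (-6 - 1 + 0)*18055 = -7*18055 = -126385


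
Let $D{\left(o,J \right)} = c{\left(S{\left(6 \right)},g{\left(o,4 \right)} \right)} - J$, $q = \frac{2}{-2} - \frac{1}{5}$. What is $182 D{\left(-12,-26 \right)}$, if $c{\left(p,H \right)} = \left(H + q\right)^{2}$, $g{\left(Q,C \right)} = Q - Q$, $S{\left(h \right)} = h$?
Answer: $\frac{124852}{25} \approx 4994.1$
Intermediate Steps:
$q = - \frac{6}{5}$ ($q = 2 \left(- \frac{1}{2}\right) - \frac{1}{5} = -1 - \frac{1}{5} = - \frac{6}{5} \approx -1.2$)
$g{\left(Q,C \right)} = 0$
$c{\left(p,H \right)} = \left(- \frac{6}{5} + H\right)^{2}$ ($c{\left(p,H \right)} = \left(H - \frac{6}{5}\right)^{2} = \left(- \frac{6}{5} + H\right)^{2}$)
$D{\left(o,J \right)} = \frac{36}{25} - J$ ($D{\left(o,J \right)} = \frac{\left(-6 + 5 \cdot 0\right)^{2}}{25} - J = \frac{\left(-6 + 0\right)^{2}}{25} - J = \frac{\left(-6\right)^{2}}{25} - J = \frac{1}{25} \cdot 36 - J = \frac{36}{25} - J$)
$182 D{\left(-12,-26 \right)} = 182 \left(\frac{36}{25} - -26\right) = 182 \left(\frac{36}{25} + 26\right) = 182 \cdot \frac{686}{25} = \frac{124852}{25}$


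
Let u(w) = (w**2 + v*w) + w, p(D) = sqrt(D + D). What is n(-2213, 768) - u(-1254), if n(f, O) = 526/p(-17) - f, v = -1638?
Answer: -3623101 - 263*I*sqrt(34)/17 ≈ -3.6231e+6 - 90.208*I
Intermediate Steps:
p(D) = sqrt(2)*sqrt(D) (p(D) = sqrt(2*D) = sqrt(2)*sqrt(D))
n(f, O) = -f - 263*I*sqrt(34)/17 (n(f, O) = 526/((sqrt(2)*sqrt(-17))) - f = 526/((sqrt(2)*(I*sqrt(17)))) - f = 526/((I*sqrt(34))) - f = 526*(-I*sqrt(34)/34) - f = -263*I*sqrt(34)/17 - f = -f - 263*I*sqrt(34)/17)
u(w) = w**2 - 1637*w (u(w) = (w**2 - 1638*w) + w = w**2 - 1637*w)
n(-2213, 768) - u(-1254) = (-1*(-2213) - 263*I*sqrt(34)/17) - (-1254)*(-1637 - 1254) = (2213 - 263*I*sqrt(34)/17) - (-1254)*(-2891) = (2213 - 263*I*sqrt(34)/17) - 1*3625314 = (2213 - 263*I*sqrt(34)/17) - 3625314 = -3623101 - 263*I*sqrt(34)/17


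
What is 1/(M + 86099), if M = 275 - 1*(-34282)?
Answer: 1/120656 ≈ 8.2880e-6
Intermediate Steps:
M = 34557 (M = 275 + 34282 = 34557)
1/(M + 86099) = 1/(34557 + 86099) = 1/120656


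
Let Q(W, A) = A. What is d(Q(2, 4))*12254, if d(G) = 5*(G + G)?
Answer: 490160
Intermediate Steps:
d(G) = 10*G (d(G) = 5*(2*G) = 10*G)
d(Q(2, 4))*12254 = (10*4)*12254 = 40*12254 = 490160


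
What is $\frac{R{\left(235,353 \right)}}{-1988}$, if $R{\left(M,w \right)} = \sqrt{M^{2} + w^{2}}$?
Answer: $- \frac{\sqrt{179834}}{1988} \approx -0.21331$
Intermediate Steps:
$\frac{R{\left(235,353 \right)}}{-1988} = \frac{\sqrt{235^{2} + 353^{2}}}{-1988} = \sqrt{55225 + 124609} \left(- \frac{1}{1988}\right) = \sqrt{179834} \left(- \frac{1}{1988}\right) = - \frac{\sqrt{179834}}{1988}$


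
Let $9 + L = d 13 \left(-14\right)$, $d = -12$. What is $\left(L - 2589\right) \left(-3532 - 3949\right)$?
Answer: $3097134$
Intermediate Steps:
$L = 2175$ ($L = -9 + \left(-12\right) 13 \left(-14\right) = -9 - -2184 = -9 + 2184 = 2175$)
$\left(L - 2589\right) \left(-3532 - 3949\right) = \left(2175 - 2589\right) \left(-3532 - 3949\right) = \left(-414\right) \left(-7481\right) = 3097134$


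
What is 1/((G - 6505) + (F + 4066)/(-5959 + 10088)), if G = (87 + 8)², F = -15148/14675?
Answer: 60593075/152754202402 ≈ 0.00039667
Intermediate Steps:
F = -15148/14675 (F = -15148*1/14675 = -15148/14675 ≈ -1.0322)
G = 9025 (G = 95² = 9025)
1/((G - 6505) + (F + 4066)/(-5959 + 10088)) = 1/((9025 - 6505) + (-15148/14675 + 4066)/(-5959 + 10088)) = 1/(2520 + (59653402/14675)/4129) = 1/(2520 + (59653402/14675)*(1/4129)) = 1/(2520 + 59653402/60593075) = 1/(152754202402/60593075) = 60593075/152754202402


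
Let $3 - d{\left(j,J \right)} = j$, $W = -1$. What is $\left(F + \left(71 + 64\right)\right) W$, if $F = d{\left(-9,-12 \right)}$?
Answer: $-147$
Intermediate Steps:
$d{\left(j,J \right)} = 3 - j$
$F = 12$ ($F = 3 - -9 = 3 + 9 = 12$)
$\left(F + \left(71 + 64\right)\right) W = \left(12 + \left(71 + 64\right)\right) \left(-1\right) = \left(12 + 135\right) \left(-1\right) = 147 \left(-1\right) = -147$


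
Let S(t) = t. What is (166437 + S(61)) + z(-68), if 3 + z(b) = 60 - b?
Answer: 166623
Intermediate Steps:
z(b) = 57 - b (z(b) = -3 + (60 - b) = 57 - b)
(166437 + S(61)) + z(-68) = (166437 + 61) + (57 - 1*(-68)) = 166498 + (57 + 68) = 166498 + 125 = 166623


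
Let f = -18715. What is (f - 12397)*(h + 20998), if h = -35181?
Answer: 441261496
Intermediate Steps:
(f - 12397)*(h + 20998) = (-18715 - 12397)*(-35181 + 20998) = -31112*(-14183) = 441261496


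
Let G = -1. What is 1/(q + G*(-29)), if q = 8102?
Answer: 1/8131 ≈ 0.00012299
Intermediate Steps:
1/(q + G*(-29)) = 1/(8102 - 1*(-29)) = 1/(8102 + 29) = 1/8131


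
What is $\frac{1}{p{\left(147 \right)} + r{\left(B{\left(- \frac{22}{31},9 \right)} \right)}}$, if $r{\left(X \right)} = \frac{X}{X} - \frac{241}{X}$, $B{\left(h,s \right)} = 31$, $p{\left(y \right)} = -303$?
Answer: $- \frac{31}{9603} \approx -0.0032282$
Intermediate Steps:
$r{\left(X \right)} = 1 - \frac{241}{X}$
$\frac{1}{p{\left(147 \right)} + r{\left(B{\left(- \frac{22}{31},9 \right)} \right)}} = \frac{1}{-303 + \frac{-241 + 31}{31}} = \frac{1}{-303 + \frac{1}{31} \left(-210\right)} = \frac{1}{-303 - \frac{210}{31}} = \frac{1}{- \frac{9603}{31}} = - \frac{31}{9603}$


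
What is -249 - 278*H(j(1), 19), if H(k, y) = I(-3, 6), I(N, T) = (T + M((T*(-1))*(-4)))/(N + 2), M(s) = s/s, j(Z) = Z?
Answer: 1697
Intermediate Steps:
M(s) = 1
I(N, T) = (1 + T)/(2 + N) (I(N, T) = (T + 1)/(N + 2) = (1 + T)/(2 + N))
H(k, y) = -7 (H(k, y) = (1 + 6)/(2 - 3) = 7/(-1) = -1*7 = -7)
-249 - 278*H(j(1), 19) = -249 - 278*(-7) = -249 + 1946 = 1697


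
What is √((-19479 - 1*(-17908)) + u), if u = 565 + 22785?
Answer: √21779 ≈ 147.58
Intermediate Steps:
u = 23350
√((-19479 - 1*(-17908)) + u) = √((-19479 - 1*(-17908)) + 23350) = √((-19479 + 17908) + 23350) = √(-1571 + 23350) = √21779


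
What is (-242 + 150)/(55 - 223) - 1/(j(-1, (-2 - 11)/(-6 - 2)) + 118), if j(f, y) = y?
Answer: 7225/13398 ≈ 0.53926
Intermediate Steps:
(-242 + 150)/(55 - 223) - 1/(j(-1, (-2 - 11)/(-6 - 2)) + 118) = (-242 + 150)/(55 - 223) - 1/((-2 - 11)/(-6 - 2) + 118) = -92/(-168) - 1/(-13/(-8) + 118) = -92*(-1/168) - 1/(-13*(-⅛) + 118) = 23/42 - 1/(13/8 + 118) = 23/42 - 1/957/8 = 23/42 - 1*8/957 = 23/42 - 8/957 = 7225/13398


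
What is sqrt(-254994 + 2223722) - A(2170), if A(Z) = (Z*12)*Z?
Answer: -56506800 + 2*sqrt(492182) ≈ -5.6505e+7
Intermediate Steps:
A(Z) = 12*Z**2 (A(Z) = (12*Z)*Z = 12*Z**2)
sqrt(-254994 + 2223722) - A(2170) = sqrt(-254994 + 2223722) - 12*2170**2 = sqrt(1968728) - 12*4708900 = 2*sqrt(492182) - 1*56506800 = 2*sqrt(492182) - 56506800 = -56506800 + 2*sqrt(492182)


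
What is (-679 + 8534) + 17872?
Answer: 25727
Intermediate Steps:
(-679 + 8534) + 17872 = 7855 + 17872 = 25727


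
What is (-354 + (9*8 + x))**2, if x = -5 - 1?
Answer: 82944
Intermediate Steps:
x = -6
(-354 + (9*8 + x))**2 = (-354 + (9*8 - 6))**2 = (-354 + (72 - 6))**2 = (-354 + 66)**2 = (-288)**2 = 82944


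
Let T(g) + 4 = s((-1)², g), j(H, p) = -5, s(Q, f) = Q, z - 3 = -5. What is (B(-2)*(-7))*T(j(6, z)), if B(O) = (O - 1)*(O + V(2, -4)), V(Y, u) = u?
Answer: 378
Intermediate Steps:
z = -2 (z = 3 - 5 = -2)
T(g) = -3 (T(g) = -4 + (-1)² = -4 + 1 = -3)
B(O) = (-1 + O)*(-4 + O) (B(O) = (O - 1)*(O - 4) = (-1 + O)*(-4 + O))
(B(-2)*(-7))*T(j(6, z)) = ((4 + (-2)² - 5*(-2))*(-7))*(-3) = ((4 + 4 + 10)*(-7))*(-3) = (18*(-7))*(-3) = -126*(-3) = 378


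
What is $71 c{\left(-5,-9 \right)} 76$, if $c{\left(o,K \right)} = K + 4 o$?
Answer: $-156484$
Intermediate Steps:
$71 c{\left(-5,-9 \right)} 76 = 71 \left(-9 + 4 \left(-5\right)\right) 76 = 71 \left(-9 - 20\right) 76 = 71 \left(-29\right) 76 = \left(-2059\right) 76 = -156484$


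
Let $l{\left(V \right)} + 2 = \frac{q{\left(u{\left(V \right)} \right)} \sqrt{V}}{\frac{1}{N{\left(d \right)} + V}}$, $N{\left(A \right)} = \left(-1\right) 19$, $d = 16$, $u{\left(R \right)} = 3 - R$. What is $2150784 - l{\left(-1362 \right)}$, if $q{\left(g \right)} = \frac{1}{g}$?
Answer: $2150786 + \frac{1381 i \sqrt{1362}}{1365} \approx 2.1508 \cdot 10^{6} + 37.338 i$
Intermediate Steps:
$N{\left(A \right)} = -19$
$l{\left(V \right)} = -2 + \frac{\sqrt{V} \left(-19 + V\right)}{3 - V}$ ($l{\left(V \right)} = -2 + \frac{\frac{1}{3 - V} \sqrt{V}}{\frac{1}{-19 + V}} = -2 + \frac{\sqrt{V}}{3 - V} \left(-19 + V\right) = -2 + \frac{\sqrt{V} \left(-19 + V\right)}{3 - V}$)
$2150784 - l{\left(-1362 \right)} = 2150784 - \frac{6 - \left(-1362\right)^{\frac{3}{2}} - -2724 + 19 \sqrt{-1362}}{-3 - 1362} = 2150784 - \frac{6 - - 1362 i \sqrt{1362} + 2724 + 19 i \sqrt{1362}}{-1365} = 2150784 - - \frac{6 + 1362 i \sqrt{1362} + 2724 + 19 i \sqrt{1362}}{1365} = 2150784 - - \frac{2730 + 1381 i \sqrt{1362}}{1365} = 2150784 - \left(-2 - \frac{1381 i \sqrt{1362}}{1365}\right) = 2150784 + \left(2 + \frac{1381 i \sqrt{1362}}{1365}\right) = 2150786 + \frac{1381 i \sqrt{1362}}{1365}$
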